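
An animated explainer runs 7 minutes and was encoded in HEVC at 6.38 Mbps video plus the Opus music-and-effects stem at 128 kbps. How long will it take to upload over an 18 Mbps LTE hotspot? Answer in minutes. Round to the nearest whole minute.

3 minutes

7 min = 420 s
Audio: 128 kbps = 0.128 Mbps.
Total bitrate: 6.508 Mbps.
File: 6.508 Mbps × 420 s = 2733.4 Mb.
At 18 Mbps: 2733.4 / 18 = 151.9 s ≈ 2.53 minutes.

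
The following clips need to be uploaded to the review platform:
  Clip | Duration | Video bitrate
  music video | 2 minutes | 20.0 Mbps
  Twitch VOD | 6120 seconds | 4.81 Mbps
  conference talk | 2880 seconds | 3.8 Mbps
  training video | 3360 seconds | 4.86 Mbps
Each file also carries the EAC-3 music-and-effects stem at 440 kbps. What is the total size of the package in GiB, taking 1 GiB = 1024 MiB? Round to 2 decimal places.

Audio: 440 kbps = 0.440 Mbps.
music video: 20.440 Mbps × 120 s = 2452.8 Mb
Twitch VOD: 5.250 Mbps × 6120 s = 32130.0 Mb
conference talk: 4.240 Mbps × 2880 s = 12211.2 Mb
training video: 5.300 Mbps × 3360 s = 17808.0 Mb
Total: 64602.0 Mb = 8075.2 MB.
= 7.521 GiB.

7.52 GiB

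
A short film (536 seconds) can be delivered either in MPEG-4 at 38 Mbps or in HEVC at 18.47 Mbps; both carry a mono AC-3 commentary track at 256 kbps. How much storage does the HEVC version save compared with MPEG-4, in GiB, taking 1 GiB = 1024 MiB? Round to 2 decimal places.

1.22 GiB

Audio: 256 kbps = 0.256 Mbps.
MPEG-4: 38.256 Mbps × 536 s = 20505.2 Mb = 2.387 GiB.
HEVC: 18.726 Mbps × 536 s = 10037.1 Mb = 1.168 GiB.
Saving: 2.387 − 1.168 = 1.219 GiB.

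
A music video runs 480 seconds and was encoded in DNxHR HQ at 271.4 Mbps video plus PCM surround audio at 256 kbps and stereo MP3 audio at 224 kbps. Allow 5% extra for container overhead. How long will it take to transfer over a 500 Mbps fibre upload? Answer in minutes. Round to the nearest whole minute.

5 minutes

Audio total: 256 + 224 = 480 kbps = 0.480 Mbps.
Total bitrate: 271.880 Mbps.
File: 271.880 Mbps × 480 s = 130502.4 Mb.
With 5% container overhead: ×1.05. → 137027.5 Mb.
At 500 Mbps: 137027.5 / 500 = 274.1 s ≈ 4.57 minutes.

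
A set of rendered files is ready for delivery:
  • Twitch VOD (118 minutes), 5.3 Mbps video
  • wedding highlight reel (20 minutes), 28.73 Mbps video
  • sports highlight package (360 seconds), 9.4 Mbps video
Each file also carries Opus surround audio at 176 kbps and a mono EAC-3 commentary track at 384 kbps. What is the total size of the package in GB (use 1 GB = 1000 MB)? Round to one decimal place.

Audio total: 176 + 384 = 560 kbps = 0.560 Mbps.
Twitch VOD: 5.860 Mbps × 7080 s = 41488.8 Mb
wedding highlight reel: 29.290 Mbps × 1200 s = 35148.0 Mb
sports highlight package: 9.960 Mbps × 360 s = 3585.6 Mb
Total: 80222.4 Mb = 10027.8 MB.
= 10.03 GB.

10.0 GB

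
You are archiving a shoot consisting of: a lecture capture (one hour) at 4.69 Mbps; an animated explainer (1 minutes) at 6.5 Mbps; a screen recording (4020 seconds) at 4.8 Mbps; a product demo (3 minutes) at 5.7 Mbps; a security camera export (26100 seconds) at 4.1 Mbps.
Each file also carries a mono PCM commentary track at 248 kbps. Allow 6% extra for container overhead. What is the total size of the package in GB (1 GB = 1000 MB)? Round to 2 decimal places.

Audio: 248 kbps = 0.248 Mbps.
lecture capture: 4.938 Mbps × 3600 s × 1.06 = 18843.4 Mb
animated explainer: 6.748 Mbps × 60 s × 1.06 = 429.2 Mb
screen recording: 5.048 Mbps × 4020 s × 1.06 = 21510.5 Mb
product demo: 5.948 Mbps × 180 s × 1.06 = 1134.9 Mb
security camera export: 4.348 Mbps × 26100 s × 1.06 = 120291.8 Mb
Total: 162209.8 Mb = 20276.2 MB.
= 20.28 GB.

20.28 GB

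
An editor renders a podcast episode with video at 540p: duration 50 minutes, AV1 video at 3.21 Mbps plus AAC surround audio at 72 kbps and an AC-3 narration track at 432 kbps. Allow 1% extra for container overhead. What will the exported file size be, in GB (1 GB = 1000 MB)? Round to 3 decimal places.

50 min = 3000 s
Audio total: 72 + 432 = 504 kbps = 0.504 Mbps.
Total bitrate: 3.21 + 0.504 = 3.714 Mbps.
Stream data: 3.714 Mbps × 3000 s = 11142.0 Mb.
With 1% container overhead: ×1.01.
11,253 Mb ÷ 8 = 1,407 MB → 1.407 GB.

1.407 GB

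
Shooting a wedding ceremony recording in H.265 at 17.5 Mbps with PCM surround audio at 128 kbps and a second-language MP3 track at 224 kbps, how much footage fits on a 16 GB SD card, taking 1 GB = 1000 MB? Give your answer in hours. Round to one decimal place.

2.0 hours

Audio total: 128 + 224 = 352 kbps = 0.352 Mbps.
Total bitrate: 17.5 + 0.352 = 17.852 Mbps.
Capacity: 16 GB = 128,000 Mb.
Recording time: 128,000 / 17.852 = 7,170 s ≈ 1.99 hours.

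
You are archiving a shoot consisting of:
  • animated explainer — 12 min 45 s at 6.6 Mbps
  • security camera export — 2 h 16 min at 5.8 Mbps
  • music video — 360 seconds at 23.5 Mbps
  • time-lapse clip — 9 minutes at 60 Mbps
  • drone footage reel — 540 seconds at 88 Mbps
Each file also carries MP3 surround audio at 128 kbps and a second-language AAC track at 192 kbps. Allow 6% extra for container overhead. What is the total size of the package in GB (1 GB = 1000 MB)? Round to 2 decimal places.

Audio total: 128 + 192 = 320 kbps = 0.320 Mbps.
animated explainer: 6.920 Mbps × 765 s × 1.06 = 5611.4 Mb
security camera export: 6.120 Mbps × 8160 s × 1.06 = 52935.6 Mb
music video: 23.820 Mbps × 360 s × 1.06 = 9089.7 Mb
time-lapse clip: 60.320 Mbps × 540 s × 1.06 = 34527.2 Mb
drone footage reel: 88.320 Mbps × 540 s × 1.06 = 50554.4 Mb
Total: 152718.2 Mb = 19089.8 MB.
= 19.09 GB.

19.09 GB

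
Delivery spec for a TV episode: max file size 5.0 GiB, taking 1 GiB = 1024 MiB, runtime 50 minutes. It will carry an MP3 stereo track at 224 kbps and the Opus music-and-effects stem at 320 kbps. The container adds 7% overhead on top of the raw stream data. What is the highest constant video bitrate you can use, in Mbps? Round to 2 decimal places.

12.84 Mbps

Budget: 5.0 GiB = 42949.7 Mb.
Stream payload after overhead: 42949.7 / 1.07 = 40139.9 Mb.
50 min = 3000 s
Total bitrate budget: 40139.9 Mb / 3000 s = 13.380 Mbps.
Audio total: 224 + 320 = 544 kbps = 0.544 Mbps.
Video: 13.380 − 0.544 = 12.836 Mbps.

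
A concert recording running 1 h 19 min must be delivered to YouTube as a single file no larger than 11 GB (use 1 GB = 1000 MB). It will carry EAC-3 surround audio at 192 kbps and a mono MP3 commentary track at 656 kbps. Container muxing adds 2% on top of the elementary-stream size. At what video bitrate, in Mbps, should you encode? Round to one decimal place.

17.4 Mbps

Budget: 11 GB = 88000.0 Mb.
Stream payload after overhead: 88000.0 / 1.02 = 86274.5 Mb.
1 h 19 min = 79 min = 4740 s
Total bitrate budget: 86274.5 Mb / 4740 s = 18.201 Mbps.
Audio total: 192 + 656 = 848 kbps = 0.848 Mbps.
Video: 18.201 − 0.848 = 17.353 Mbps.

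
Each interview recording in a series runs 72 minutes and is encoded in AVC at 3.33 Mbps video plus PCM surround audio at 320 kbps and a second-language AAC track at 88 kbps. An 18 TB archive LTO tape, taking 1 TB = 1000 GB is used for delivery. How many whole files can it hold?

8917

72 min = 4320 s
Audio total: 320 + 88 = 408 kbps = 0.408 Mbps.
Total bitrate: 3.738 Mbps.
Per item: 3.738 Mbps × 4320 s = 16,148 Mb = 2,019 MB.
Capacity: 18 TB = 144,000,000 Mb; 8917.42 items → 8917 complete.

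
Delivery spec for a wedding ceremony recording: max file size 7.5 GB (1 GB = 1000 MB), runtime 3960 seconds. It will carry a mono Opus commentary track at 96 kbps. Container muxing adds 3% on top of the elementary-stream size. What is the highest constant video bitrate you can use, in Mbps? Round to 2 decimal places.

Budget: 7.5 GB = 60000.0 Mb.
Stream payload after overhead: 60000.0 / 1.03 = 58252.4 Mb.
Total bitrate budget: 58252.4 Mb / 3960 s = 14.710 Mbps.
Audio: 96 kbps = 0.096 Mbps.
Video: 14.710 − 0.096 = 14.614 Mbps.

14.61 Mbps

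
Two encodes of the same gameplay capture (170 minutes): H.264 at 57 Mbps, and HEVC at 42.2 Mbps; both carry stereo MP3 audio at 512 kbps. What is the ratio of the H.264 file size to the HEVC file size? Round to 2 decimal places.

170 min = 10200 s
Audio: 512 kbps = 0.512 Mbps.
H.264: 57.512 Mbps × 10200 s = 586622.4 Mb = 73.328 GB.
HEVC: 42.712 Mbps × 10200 s = 435662.4 Mb = 54.458 GB.
Ratio: 73.328 / 54.458 = 1.347.

1.35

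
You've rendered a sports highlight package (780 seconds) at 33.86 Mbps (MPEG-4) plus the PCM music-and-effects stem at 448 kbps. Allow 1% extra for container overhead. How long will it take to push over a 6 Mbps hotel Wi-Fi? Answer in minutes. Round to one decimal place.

75.1 minutes

Audio: 448 kbps = 0.448 Mbps.
Total bitrate: 34.308 Mbps.
File: 34.308 Mbps × 780 s = 26760.2 Mb.
With 1% container overhead: ×1.01. → 27027.8 Mb.
At 6 Mbps: 27027.8 / 6 = 4504.6 s ≈ 75.1 minutes.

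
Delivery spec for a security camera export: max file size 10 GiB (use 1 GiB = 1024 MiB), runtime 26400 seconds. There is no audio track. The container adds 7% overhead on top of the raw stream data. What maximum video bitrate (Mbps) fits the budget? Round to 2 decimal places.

3.04 Mbps

Budget: 10 GiB = 85899.3 Mb.
Stream payload after overhead: 85899.3 / 1.07 = 80279.8 Mb.
Total bitrate budget: 80279.8 Mb / 26400 s = 3.041 Mbps.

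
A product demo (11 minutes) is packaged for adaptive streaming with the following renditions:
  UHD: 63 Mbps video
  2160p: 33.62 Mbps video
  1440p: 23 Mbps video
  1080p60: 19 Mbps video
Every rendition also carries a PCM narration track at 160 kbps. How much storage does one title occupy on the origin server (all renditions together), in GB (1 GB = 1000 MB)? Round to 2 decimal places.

11.49 GB

11 min = 660 s
Audio: 160 kbps = 0.160 Mbps.
Sum of rendition bitrates: (63+0.160) + (33.62+0.160) + (23+0.160) + (19+0.160) = 139.260 Mbps.
× 660 s = 91,912 Mb = 11,489 MB = 11.49 GB.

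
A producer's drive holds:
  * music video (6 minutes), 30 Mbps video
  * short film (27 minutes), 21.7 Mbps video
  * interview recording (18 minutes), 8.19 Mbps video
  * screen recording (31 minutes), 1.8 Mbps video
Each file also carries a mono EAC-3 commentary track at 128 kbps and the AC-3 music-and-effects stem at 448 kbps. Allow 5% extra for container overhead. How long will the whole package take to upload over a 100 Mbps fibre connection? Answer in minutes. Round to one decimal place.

10.7 minutes

Audio total: 128 + 448 = 576 kbps = 0.576 Mbps.
music video: 30.576 Mbps × 360 s × 1.05 = 11557.7 Mb
short film: 22.276 Mbps × 1620 s × 1.05 = 37891.5 Mb
interview recording: 8.766 Mbps × 1080 s × 1.05 = 9940.6 Mb
screen recording: 2.376 Mbps × 1860 s × 1.05 = 4640.3 Mb
Total: 64030.2 Mb = 8003.8 MB.
At 100 Mbps: 64030.2 / 100 = 640 s ≈ 10.7 minutes.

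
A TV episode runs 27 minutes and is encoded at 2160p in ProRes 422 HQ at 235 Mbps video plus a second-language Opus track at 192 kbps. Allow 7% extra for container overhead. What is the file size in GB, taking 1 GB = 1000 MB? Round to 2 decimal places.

50.96 GB

27 min = 1620 s
Audio: 192 kbps = 0.192 Mbps.
Total bitrate: 235 + 0.192 = 235.192 Mbps.
Stream data: 235.192 Mbps × 1620 s = 381011.0 Mb.
With 7% container overhead: ×1.07.
407,682 Mb ÷ 8 = 50,960 MB → 50.96 GB.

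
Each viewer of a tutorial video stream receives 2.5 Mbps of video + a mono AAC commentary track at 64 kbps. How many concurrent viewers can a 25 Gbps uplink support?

9750

Audio: 64 kbps = 0.064 Mbps.
Per-viewer media rate: 2.564 Mbps.
25 Gbps = 25,000 Mbps; 25,000 / 2.564 = 9750.39 → 9750 viewers.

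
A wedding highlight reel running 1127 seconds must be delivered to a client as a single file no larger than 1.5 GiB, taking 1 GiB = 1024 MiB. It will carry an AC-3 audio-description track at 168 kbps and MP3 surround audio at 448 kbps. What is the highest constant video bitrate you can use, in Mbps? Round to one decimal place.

Budget: 1.5 GiB = 12884.9 Mb.
Total bitrate budget: 12884.9 Mb / 1127 s = 11.433 Mbps.
Audio total: 168 + 448 = 616 kbps = 0.616 Mbps.
Video: 11.433 − 0.616 = 10.817 Mbps.

10.8 Mbps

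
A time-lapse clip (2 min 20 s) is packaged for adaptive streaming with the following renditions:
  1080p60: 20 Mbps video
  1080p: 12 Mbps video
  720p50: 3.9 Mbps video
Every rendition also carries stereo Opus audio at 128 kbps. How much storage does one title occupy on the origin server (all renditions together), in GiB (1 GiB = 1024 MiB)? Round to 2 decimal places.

2 min 20 s = 140 s
Audio: 128 kbps = 0.128 Mbps.
Sum of rendition bitrates: (20+0.128) + (12+0.128) + (3.9+0.128) = 36.284 Mbps.
× 140 s = 5,080 Mb = 635.0 MB = 0.5914 GiB.

0.59 GiB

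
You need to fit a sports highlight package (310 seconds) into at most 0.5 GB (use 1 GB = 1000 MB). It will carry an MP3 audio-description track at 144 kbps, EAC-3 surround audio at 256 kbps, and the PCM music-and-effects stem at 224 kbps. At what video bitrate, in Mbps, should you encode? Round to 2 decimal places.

Budget: 0.5 GB = 4000.0 Mb.
Total bitrate budget: 4000.0 Mb / 310 s = 12.903 Mbps.
Audio total: 144 + 256 + 224 = 624 kbps = 0.624 Mbps.
Video: 12.903 − 0.624 = 12.279 Mbps.

12.28 Mbps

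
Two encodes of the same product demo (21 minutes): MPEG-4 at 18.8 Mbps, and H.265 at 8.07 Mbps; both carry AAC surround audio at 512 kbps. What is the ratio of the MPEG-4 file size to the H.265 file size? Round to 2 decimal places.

21 min = 1260 s
Audio: 512 kbps = 0.512 Mbps.
MPEG-4: 19.312 Mbps × 1260 s = 24333.1 Mb = 3.042 GB.
H.265: 8.582 Mbps × 1260 s = 10813.3 Mb = 1.352 GB.
Ratio: 3.042 / 1.352 = 2.250.

2.25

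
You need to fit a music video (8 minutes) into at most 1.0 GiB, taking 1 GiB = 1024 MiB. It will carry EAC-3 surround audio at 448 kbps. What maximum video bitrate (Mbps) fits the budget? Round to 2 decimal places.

Budget: 1.0 GiB = 8589.9 Mb.
8 min = 480 s
Total bitrate budget: 8589.9 Mb / 480 s = 17.896 Mbps.
Audio: 448 kbps = 0.448 Mbps.
Video: 17.896 − 0.448 = 17.448 Mbps.

17.45 Mbps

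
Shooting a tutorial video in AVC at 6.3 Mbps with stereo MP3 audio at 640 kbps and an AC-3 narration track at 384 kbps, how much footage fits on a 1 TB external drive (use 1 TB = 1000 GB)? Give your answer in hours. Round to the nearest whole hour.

Audio total: 640 + 384 = 1024 kbps = 1.024 Mbps.
Total bitrate: 6.3 + 1.024 = 7.324 Mbps.
Capacity: 1 TB = 8,000,000 Mb.
Recording time: 8,000,000 / 7.324 = 1,092,299 s ≈ 303 hours.

303 hours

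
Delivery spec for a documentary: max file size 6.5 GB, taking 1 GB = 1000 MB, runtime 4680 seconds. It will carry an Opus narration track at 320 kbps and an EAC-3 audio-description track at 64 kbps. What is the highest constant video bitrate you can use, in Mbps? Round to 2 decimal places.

Budget: 6.5 GB = 52000.0 Mb.
Total bitrate budget: 52000.0 Mb / 4680 s = 11.111 Mbps.
Audio total: 320 + 64 = 384 kbps = 0.384 Mbps.
Video: 11.111 − 0.384 = 10.727 Mbps.

10.73 Mbps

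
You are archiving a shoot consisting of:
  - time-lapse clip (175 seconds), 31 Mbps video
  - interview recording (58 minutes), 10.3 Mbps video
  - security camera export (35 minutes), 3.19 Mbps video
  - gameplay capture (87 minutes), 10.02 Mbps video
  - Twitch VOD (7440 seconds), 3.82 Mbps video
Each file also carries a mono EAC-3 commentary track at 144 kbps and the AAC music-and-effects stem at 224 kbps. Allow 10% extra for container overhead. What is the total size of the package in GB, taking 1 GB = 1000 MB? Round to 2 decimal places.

Audio total: 144 + 224 = 368 kbps = 0.368 Mbps.
time-lapse clip: 31.368 Mbps × 175 s × 1.10 = 6038.3 Mb
interview recording: 10.668 Mbps × 3480 s × 1.10 = 40837.1 Mb
security camera export: 3.558 Mbps × 2100 s × 1.10 = 8219.0 Mb
gameplay capture: 10.388 Mbps × 5220 s × 1.10 = 59647.9 Mb
Twitch VOD: 4.188 Mbps × 7440 s × 1.10 = 34274.6 Mb
Total: 149016.9 Mb = 18627.1 MB.
= 18.63 GB.

18.63 GB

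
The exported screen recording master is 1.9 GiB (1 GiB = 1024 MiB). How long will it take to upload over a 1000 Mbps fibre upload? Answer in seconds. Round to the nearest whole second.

File: 1.9 GiB = 16320.9 Mb.
At 1000 Mbps: 16320.9 / 1000 = 16.3 s ≈ 16.3 seconds.

16 seconds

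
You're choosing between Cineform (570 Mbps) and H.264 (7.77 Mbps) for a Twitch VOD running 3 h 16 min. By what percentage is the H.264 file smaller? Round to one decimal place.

98.6%

3 h 16 min = 196 min = 11760 s
Cineform: 570.000 Mbps × 11760 s = 6703200.0 Mb = 837.900 GB.
H.264: 7.770 Mbps × 11760 s = 91375.2 Mb = 11.422 GB.
Reduction: (1 − 11.422/837.900) × 100 = 98.64%.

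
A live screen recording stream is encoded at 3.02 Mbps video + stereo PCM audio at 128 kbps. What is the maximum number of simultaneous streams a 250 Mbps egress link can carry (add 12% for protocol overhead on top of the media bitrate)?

Audio: 128 kbps = 0.128 Mbps.
Per-viewer media rate: 3.148 Mbps.
On the wire with 12% overhead: 3.526 Mbps.
250 Mbps = 250.0 Mbps; 250.0 / 3.526 = 70.91 → 70 viewers.

70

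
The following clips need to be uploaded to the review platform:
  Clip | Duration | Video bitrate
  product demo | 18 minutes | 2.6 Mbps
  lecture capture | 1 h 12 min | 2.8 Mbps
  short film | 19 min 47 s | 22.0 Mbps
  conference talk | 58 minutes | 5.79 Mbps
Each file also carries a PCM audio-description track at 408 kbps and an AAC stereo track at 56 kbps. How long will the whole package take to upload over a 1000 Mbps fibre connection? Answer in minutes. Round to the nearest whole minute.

Audio total: 408 + 56 = 464 kbps = 0.464 Mbps.
product demo: 3.064 Mbps × 1080 s = 3309.1 Mb
lecture capture: 3.264 Mbps × 4320 s = 14100.5 Mb
short film: 22.464 Mbps × 1187 s = 26664.8 Mb
conference talk: 6.254 Mbps × 3480 s = 21763.9 Mb
Total: 65838.3 Mb = 8229.8 MB.
At 1000 Mbps: 65838.3 / 1000 = 66 s ≈ 1.1 minutes.

1 minutes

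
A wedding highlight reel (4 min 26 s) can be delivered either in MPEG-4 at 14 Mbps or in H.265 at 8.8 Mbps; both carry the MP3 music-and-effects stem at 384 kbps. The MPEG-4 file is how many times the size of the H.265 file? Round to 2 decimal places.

4 min 26 s = 266 s
Audio: 384 kbps = 0.384 Mbps.
MPEG-4: 14.384 Mbps × 266 s = 3826.1 Mb = 478.268 MB.
H.265: 9.184 Mbps × 266 s = 2442.9 Mb = 305.368 MB.
Ratio: 478.268 / 305.368 = 1.566.

1.57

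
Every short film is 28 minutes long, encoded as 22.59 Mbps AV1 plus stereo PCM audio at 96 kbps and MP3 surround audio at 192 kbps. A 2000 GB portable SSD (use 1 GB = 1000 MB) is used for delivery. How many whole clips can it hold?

28 min = 1680 s
Audio total: 96 + 192 = 288 kbps = 0.288 Mbps.
Total bitrate: 22.878 Mbps.
Per item: 22.878 Mbps × 1680 s = 38,435 Mb = 4,804 MB.
Capacity: 2000 GB = 16,000,000 Mb; 416.29 items → 416 complete.

416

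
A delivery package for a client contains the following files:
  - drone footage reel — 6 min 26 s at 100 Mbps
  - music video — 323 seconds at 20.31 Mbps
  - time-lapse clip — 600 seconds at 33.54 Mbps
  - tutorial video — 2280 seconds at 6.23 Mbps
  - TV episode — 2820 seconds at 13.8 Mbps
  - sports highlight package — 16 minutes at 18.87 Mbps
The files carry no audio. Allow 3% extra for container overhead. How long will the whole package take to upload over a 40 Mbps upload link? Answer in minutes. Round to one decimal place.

58.6 minutes

drone footage reel: 100.000 Mbps × 386 s × 1.03 = 39758.0 Mb
music video: 20.310 Mbps × 323 s × 1.03 = 6756.9 Mb
time-lapse clip: 33.540 Mbps × 600 s × 1.03 = 20727.7 Mb
tutorial video: 6.230 Mbps × 2280 s × 1.03 = 14630.5 Mb
TV episode: 13.800 Mbps × 2820 s × 1.03 = 40083.5 Mb
sports highlight package: 18.870 Mbps × 960 s × 1.03 = 18658.7 Mb
Total: 140615.3 Mb = 17576.9 MB.
At 40 Mbps: 140615.3 / 40 = 3515 s ≈ 58.6 minutes.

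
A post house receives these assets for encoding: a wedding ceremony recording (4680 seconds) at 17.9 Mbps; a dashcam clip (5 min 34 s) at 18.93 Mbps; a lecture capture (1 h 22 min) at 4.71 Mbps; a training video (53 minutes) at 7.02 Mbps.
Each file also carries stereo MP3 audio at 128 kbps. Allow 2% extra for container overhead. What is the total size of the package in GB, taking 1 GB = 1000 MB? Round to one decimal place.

17.5 GB

Audio: 128 kbps = 0.128 Mbps.
wedding ceremony recording: 18.028 Mbps × 4680 s × 1.02 = 86058.5 Mb
dashcam clip: 19.058 Mbps × 334 s × 1.02 = 6492.7 Mb
lecture capture: 4.838 Mbps × 4920 s × 1.02 = 24279.0 Mb
training video: 7.148 Mbps × 3180 s × 1.02 = 23185.3 Mb
Total: 140015.4 Mb = 17501.9 MB.
= 17.50 GB.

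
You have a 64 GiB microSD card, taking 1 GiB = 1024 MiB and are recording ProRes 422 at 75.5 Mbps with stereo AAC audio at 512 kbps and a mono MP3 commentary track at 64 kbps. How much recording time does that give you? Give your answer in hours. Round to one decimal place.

Audio total: 512 + 64 = 576 kbps = 0.576 Mbps.
Total bitrate: 75.5 + 0.576 = 76.076 Mbps.
Capacity: 64 GiB = 549,756 Mb.
Recording time: 549,756 / 76.076 = 7,226 s ≈ 2.01 hours.

2.0 hours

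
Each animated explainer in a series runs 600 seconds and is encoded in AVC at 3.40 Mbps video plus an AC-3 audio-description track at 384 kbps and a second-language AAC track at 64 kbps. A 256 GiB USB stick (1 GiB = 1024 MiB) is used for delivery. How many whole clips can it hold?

952

Audio total: 384 + 64 = 448 kbps = 0.448 Mbps.
Total bitrate: 3.848 Mbps.
Per item: 3.848 Mbps × 600 s = 2,309 Mb = 288.6 MB.
Capacity: 256 GiB = 2,199,023 Mb; 952.45 items → 952 complete.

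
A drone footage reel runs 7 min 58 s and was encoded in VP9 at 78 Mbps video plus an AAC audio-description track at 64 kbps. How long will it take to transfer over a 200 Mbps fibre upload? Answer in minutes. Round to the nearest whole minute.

7 min 58 s = 478 s
Audio: 64 kbps = 0.064 Mbps.
Total bitrate: 78.064 Mbps.
File: 78.064 Mbps × 478 s = 37314.6 Mb.
At 200 Mbps: 37314.6 / 200 = 186.6 s ≈ 3.11 minutes.

3 minutes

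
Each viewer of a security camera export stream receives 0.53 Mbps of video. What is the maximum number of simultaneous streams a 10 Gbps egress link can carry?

18867

10 Gbps = 10,000 Mbps; 10,000 / 0.530 = 18867.92 → 18867 viewers.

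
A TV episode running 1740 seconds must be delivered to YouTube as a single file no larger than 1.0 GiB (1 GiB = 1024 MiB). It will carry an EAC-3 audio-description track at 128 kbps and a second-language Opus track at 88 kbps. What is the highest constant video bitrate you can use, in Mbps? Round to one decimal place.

4.7 Mbps

Budget: 1.0 GiB = 8589.9 Mb.
Total bitrate budget: 8589.9 Mb / 1740 s = 4.937 Mbps.
Audio total: 128 + 88 = 216 kbps = 0.216 Mbps.
Video: 4.937 − 0.216 = 4.721 Mbps.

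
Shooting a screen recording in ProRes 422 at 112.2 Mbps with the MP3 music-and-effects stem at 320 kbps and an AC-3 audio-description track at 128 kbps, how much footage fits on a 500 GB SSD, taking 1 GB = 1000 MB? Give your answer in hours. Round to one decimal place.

9.9 hours

Audio total: 320 + 128 = 448 kbps = 0.448 Mbps.
Total bitrate: 112.2 + 0.448 = 112.648 Mbps.
Capacity: 500 GB = 4,000,000 Mb.
Recording time: 4,000,000 / 112.648 = 35,509 s ≈ 9.86 hours.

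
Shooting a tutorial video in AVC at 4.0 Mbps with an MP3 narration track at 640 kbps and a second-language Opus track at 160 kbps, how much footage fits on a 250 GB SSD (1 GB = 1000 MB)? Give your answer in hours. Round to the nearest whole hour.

Audio total: 640 + 160 = 800 kbps = 0.800 Mbps.
Total bitrate: 4.0 + 0.800 = 4.800 Mbps.
Capacity: 250 GB = 2,000,000 Mb.
Recording time: 2,000,000 / 4.800 = 416,667 s ≈ 116 hours.

116 hours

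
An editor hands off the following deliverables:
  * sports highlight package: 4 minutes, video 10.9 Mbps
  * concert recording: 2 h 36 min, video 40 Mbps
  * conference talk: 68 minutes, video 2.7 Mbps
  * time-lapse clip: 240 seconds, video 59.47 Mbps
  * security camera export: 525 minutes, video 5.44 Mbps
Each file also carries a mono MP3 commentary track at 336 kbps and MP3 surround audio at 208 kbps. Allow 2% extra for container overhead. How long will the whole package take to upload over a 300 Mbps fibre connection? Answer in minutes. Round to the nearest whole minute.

Audio total: 336 + 208 = 544 kbps = 0.544 Mbps.
sports highlight package: 11.444 Mbps × 240 s × 1.02 = 2801.5 Mb
concert recording: 40.544 Mbps × 9360 s × 1.02 = 387081.7 Mb
conference talk: 3.244 Mbps × 4080 s × 1.02 = 13500.2 Mb
time-lapse clip: 60.014 Mbps × 240 s × 1.02 = 14691.4 Mb
security camera export: 5.984 Mbps × 31500 s × 1.02 = 192265.9 Mb
Total: 610340.7 Mb = 76292.6 MB.
At 300 Mbps: 610340.7 / 300 = 2034 s ≈ 33.9 minutes.

34 minutes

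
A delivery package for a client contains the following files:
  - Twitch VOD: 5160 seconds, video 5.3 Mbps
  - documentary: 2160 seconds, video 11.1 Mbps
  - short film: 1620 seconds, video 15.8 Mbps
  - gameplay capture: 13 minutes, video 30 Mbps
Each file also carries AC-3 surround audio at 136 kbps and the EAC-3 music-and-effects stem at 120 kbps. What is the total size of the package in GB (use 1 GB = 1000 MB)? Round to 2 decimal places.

12.85 GB

Audio total: 136 + 120 = 256 kbps = 0.256 Mbps.
Twitch VOD: 5.556 Mbps × 5160 s = 28669.0 Mb
documentary: 11.356 Mbps × 2160 s = 24529.0 Mb
short film: 16.056 Mbps × 1620 s = 26010.7 Mb
gameplay capture: 30.256 Mbps × 780 s = 23599.7 Mb
Total: 102808.3 Mb = 12851.0 MB.
= 12.85 GB.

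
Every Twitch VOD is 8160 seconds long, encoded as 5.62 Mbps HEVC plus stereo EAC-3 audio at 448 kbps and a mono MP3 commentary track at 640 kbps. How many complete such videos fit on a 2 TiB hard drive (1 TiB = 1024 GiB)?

Audio total: 448 + 640 = 1088 kbps = 1.088 Mbps.
Total bitrate: 6.708 Mbps.
Per item: 6.708 Mbps × 8160 s = 54,737 Mb = 6,842 MB.
Capacity: 2 TiB = 17,592,186 Mb; 321.39 items → 321 complete.

321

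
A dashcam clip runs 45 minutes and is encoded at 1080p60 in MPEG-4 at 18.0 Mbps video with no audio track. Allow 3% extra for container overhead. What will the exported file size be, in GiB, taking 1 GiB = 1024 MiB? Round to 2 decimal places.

5.83 GiB

45 min = 2700 s
Total bitrate: 18.0 Mbps.
Stream data: 18.000 Mbps × 2700 s = 48600.0 Mb.
With 3% container overhead: ×1.03.
50,058 Mb = 6,257,250,000 bytes ÷ 1,073,741,824 = 5.828 GiB.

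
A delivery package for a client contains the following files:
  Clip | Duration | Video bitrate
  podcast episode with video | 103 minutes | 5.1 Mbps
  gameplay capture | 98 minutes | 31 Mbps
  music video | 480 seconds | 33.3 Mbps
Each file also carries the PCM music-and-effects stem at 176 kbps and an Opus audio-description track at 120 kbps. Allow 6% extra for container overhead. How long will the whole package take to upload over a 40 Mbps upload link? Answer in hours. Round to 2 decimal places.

1.72 hours

Audio total: 176 + 120 = 296 kbps = 0.296 Mbps.
podcast episode with video: 5.396 Mbps × 6180 s × 1.06 = 35348.1 Mb
gameplay capture: 31.296 Mbps × 5880 s × 1.06 = 195061.7 Mb
music video: 33.596 Mbps × 480 s × 1.06 = 17093.6 Mb
Total: 247503.5 Mb = 30937.9 MB.
At 40 Mbps: 247503.5 / 40 = 6188 s ≈ 1.72 hours.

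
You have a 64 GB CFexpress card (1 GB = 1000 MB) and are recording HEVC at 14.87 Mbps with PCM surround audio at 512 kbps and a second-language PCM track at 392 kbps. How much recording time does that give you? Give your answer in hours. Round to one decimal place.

Audio total: 512 + 392 = 904 kbps = 0.904 Mbps.
Total bitrate: 14.87 + 0.904 = 15.774 Mbps.
Capacity: 64 GB = 512,000 Mb.
Recording time: 512,000 / 15.774 = 32,458 s ≈ 9.02 hours.

9.0 hours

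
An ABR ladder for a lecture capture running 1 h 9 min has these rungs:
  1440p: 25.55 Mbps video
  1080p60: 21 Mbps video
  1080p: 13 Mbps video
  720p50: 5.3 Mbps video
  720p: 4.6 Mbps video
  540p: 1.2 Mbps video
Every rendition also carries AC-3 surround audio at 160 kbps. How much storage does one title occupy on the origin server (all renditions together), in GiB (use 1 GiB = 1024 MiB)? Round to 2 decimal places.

1 h 9 min = 69 min = 4140 s
Audio: 160 kbps = 0.160 Mbps.
Sum of rendition bitrates: (25.55+0.160) + (21+0.160) + (13+0.160) + (5.3+0.160) + (4.6+0.160) + (1.2+0.160) = 71.610 Mbps.
× 4140 s = 296,465 Mb = 37,058 MB = 34.51 GiB.

34.51 GiB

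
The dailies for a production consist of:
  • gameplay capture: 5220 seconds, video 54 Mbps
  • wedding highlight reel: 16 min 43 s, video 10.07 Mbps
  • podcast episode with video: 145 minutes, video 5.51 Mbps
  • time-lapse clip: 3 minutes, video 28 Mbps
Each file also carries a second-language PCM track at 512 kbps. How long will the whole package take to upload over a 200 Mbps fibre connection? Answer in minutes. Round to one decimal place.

Audio: 512 kbps = 0.512 Mbps.
gameplay capture: 54.512 Mbps × 5220 s = 284552.6 Mb
wedding highlight reel: 10.582 Mbps × 1003 s = 10613.7 Mb
podcast episode with video: 6.022 Mbps × 8700 s = 52391.4 Mb
time-lapse clip: 28.512 Mbps × 180 s = 5132.2 Mb
Total: 352689.9 Mb = 44086.2 MB.
At 200 Mbps: 352689.9 / 200 = 1763 s ≈ 29.4 minutes.

29.4 minutes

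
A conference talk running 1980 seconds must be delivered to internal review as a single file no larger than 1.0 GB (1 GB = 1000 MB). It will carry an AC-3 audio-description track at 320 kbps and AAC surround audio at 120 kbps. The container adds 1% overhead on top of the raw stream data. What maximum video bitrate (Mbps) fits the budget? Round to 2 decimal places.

Budget: 1.0 GB = 8000.0 Mb.
Stream payload after overhead: 8000.0 / 1.01 = 7920.8 Mb.
Total bitrate budget: 7920.8 Mb / 1980 s = 4.000 Mbps.
Audio total: 320 + 120 = 440 kbps = 0.440 Mbps.
Video: 4.000 − 0.440 = 3.560 Mbps.

3.56 Mbps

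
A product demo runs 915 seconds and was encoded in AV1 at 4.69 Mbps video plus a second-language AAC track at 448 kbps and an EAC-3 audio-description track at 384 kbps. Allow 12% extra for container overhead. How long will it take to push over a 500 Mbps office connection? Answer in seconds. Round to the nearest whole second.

Audio total: 448 + 384 = 832 kbps = 0.832 Mbps.
Total bitrate: 5.522 Mbps.
File: 5.522 Mbps × 915 s = 5052.6 Mb.
With 12% container overhead: ×1.12. → 5658.9 Mb.
At 500 Mbps: 5658.9 / 500 = 11.3 s ≈ 11.3 seconds.

11 seconds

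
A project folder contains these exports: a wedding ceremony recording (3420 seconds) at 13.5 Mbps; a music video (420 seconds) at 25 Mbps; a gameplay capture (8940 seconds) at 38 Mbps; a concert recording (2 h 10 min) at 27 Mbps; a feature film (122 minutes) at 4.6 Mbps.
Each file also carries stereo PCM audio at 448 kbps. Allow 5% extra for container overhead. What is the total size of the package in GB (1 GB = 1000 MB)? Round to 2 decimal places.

Audio: 448 kbps = 0.448 Mbps.
wedding ceremony recording: 13.948 Mbps × 3420 s × 1.05 = 50087.3 Mb
music video: 25.448 Mbps × 420 s × 1.05 = 11222.6 Mb
gameplay capture: 38.448 Mbps × 8940 s × 1.05 = 360911.4 Mb
concert recording: 27.448 Mbps × 7800 s × 1.05 = 224799.1 Mb
feature film: 5.048 Mbps × 7320 s × 1.05 = 38798.9 Mb
Total: 685819.3 Mb = 85727.4 MB.
= 85.73 GB.

85.73 GB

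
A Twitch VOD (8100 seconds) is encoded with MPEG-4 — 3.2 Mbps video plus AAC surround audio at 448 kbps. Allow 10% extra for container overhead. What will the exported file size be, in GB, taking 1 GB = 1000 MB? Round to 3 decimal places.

4.063 GB

Audio: 448 kbps = 0.448 Mbps.
Total bitrate: 3.2 + 0.448 = 3.648 Mbps.
Stream data: 3.648 Mbps × 8100 s = 29548.8 Mb.
With 10% container overhead: ×1.10.
32,504 Mb ÷ 8 = 4,063 MB → 4.063 GB.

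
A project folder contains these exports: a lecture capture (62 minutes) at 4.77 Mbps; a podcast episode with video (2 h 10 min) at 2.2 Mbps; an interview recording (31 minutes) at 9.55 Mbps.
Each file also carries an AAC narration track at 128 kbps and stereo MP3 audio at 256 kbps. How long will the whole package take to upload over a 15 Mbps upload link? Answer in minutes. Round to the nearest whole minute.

Audio total: 128 + 256 = 384 kbps = 0.384 Mbps.
lecture capture: 5.154 Mbps × 3720 s = 19172.9 Mb
podcast episode with video: 2.584 Mbps × 7800 s = 20155.2 Mb
interview recording: 9.934 Mbps × 1860 s = 18477.2 Mb
Total: 57805.3 Mb = 7225.7 MB.
At 15 Mbps: 57805.3 / 15 = 3854 s ≈ 64.2 minutes.

64 minutes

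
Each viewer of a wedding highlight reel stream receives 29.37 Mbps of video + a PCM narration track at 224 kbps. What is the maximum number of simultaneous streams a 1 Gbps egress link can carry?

33

Audio: 224 kbps = 0.224 Mbps.
Per-viewer media rate: 29.594 Mbps.
1 Gbps = 1,000 Mbps; 1,000 / 29.594 = 33.79 → 33 viewers.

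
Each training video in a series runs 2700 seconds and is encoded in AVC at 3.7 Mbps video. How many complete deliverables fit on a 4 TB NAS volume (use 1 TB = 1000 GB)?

3203

Per item: 3.700 Mbps × 2700 s = 9,990 Mb = 1,249 MB.
Capacity: 4 TB = 32,000,000 Mb; 3203.20 items → 3203 complete.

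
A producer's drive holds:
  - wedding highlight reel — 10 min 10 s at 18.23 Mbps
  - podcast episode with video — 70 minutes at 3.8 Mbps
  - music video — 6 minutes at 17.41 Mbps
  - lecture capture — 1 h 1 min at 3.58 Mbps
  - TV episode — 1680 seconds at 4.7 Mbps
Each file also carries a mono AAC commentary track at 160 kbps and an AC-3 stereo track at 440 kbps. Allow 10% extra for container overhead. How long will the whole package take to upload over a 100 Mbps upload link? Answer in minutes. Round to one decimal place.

11.1 minutes

Audio total: 160 + 440 = 600 kbps = 0.600 Mbps.
wedding highlight reel: 18.830 Mbps × 610 s × 1.10 = 12634.9 Mb
podcast episode with video: 4.400 Mbps × 4200 s × 1.10 = 20328.0 Mb
music video: 18.010 Mbps × 360 s × 1.10 = 7132.0 Mb
lecture capture: 4.180 Mbps × 3660 s × 1.10 = 16828.7 Mb
TV episode: 5.300 Mbps × 1680 s × 1.10 = 9794.4 Mb
Total: 66718.0 Mb = 8339.7 MB.
At 100 Mbps: 66718.0 / 100 = 667 s ≈ 11.1 minutes.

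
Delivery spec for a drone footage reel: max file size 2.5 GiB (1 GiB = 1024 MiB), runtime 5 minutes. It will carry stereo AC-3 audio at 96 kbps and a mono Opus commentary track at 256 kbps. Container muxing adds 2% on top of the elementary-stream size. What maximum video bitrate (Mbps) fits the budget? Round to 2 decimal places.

69.83 Mbps

Budget: 2.5 GiB = 21474.8 Mb.
Stream payload after overhead: 21474.8 / 1.02 = 21053.8 Mb.
5 min = 300 s
Total bitrate budget: 21053.8 Mb / 300 s = 70.179 Mbps.
Audio total: 96 + 256 = 352 kbps = 0.352 Mbps.
Video: 70.179 − 0.352 = 69.827 Mbps.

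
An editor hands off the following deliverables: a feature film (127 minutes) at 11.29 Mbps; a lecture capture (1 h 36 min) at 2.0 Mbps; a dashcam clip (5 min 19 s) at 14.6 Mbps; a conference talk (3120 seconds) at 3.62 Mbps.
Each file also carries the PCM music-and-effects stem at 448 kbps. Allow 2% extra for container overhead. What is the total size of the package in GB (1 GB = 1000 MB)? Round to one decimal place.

Audio: 448 kbps = 0.448 Mbps.
feature film: 11.738 Mbps × 7620 s × 1.02 = 91232.4 Mb
lecture capture: 2.448 Mbps × 5760 s × 1.02 = 14382.5 Mb
dashcam clip: 15.048 Mbps × 319 s × 1.02 = 4896.3 Mb
conference talk: 4.068 Mbps × 3120 s × 1.02 = 12946.0 Mb
Total: 123457.2 Mb = 15432.2 MB.
= 15.43 GB.

15.4 GB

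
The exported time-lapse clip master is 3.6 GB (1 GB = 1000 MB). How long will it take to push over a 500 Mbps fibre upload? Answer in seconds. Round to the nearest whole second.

File: 3.6 GB = 28800.0 Mb.
At 500 Mbps: 28800.0 / 500 = 57.6 s ≈ 57.6 seconds.

58 seconds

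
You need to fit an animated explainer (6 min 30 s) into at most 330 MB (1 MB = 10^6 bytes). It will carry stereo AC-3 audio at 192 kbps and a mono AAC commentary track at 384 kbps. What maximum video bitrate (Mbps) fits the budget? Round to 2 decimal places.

6.19 Mbps

Budget: 330 MB = 2640.0 Mb.
6 min 30 s = 390 s
Total bitrate budget: 2640.0 Mb / 390 s = 6.769 Mbps.
Audio total: 192 + 384 = 576 kbps = 0.576 Mbps.
Video: 6.769 − 0.576 = 6.193 Mbps.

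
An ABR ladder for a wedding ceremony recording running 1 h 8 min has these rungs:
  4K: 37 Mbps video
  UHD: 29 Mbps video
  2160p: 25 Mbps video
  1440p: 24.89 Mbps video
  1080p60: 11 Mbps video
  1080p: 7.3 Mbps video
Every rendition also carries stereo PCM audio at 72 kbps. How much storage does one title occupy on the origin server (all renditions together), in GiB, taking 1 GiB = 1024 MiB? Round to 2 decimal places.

1 h 8 min = 68 min = 4080 s
Audio: 72 kbps = 0.072 Mbps.
Sum of rendition bitrates: (37+0.072) + (29+0.072) + (25+0.072) + (24.89+0.072) + (11+0.072) + (7.3+0.072) = 134.622 Mbps.
× 4080 s = 549,258 Mb = 68,657 MB = 63.94 GiB.

63.94 GiB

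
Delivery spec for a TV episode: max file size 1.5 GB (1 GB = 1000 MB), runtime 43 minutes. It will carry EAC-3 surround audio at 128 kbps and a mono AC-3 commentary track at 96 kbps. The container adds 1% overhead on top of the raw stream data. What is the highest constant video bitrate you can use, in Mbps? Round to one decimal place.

Budget: 1.5 GB = 12000.0 Mb.
Stream payload after overhead: 12000.0 / 1.01 = 11881.2 Mb.
43 min = 2580 s
Total bitrate budget: 11881.2 Mb / 2580 s = 4.605 Mbps.
Audio total: 128 + 96 = 224 kbps = 0.224 Mbps.
Video: 4.605 − 0.224 = 4.381 Mbps.

4.4 Mbps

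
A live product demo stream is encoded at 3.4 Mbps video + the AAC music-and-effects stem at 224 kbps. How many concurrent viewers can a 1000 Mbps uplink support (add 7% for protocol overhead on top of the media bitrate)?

Audio: 224 kbps = 0.224 Mbps.
Per-viewer media rate: 3.624 Mbps.
On the wire with 7% overhead: 3.878 Mbps.
1000 Mbps = 1,000 Mbps; 1,000 / 3.878 = 257.89 → 257 viewers.

257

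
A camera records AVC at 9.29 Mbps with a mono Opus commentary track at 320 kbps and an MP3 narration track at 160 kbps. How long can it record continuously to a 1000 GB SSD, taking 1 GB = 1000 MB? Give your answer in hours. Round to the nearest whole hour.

227 hours

Audio total: 320 + 160 = 480 kbps = 0.480 Mbps.
Total bitrate: 9.29 + 0.480 = 9.770 Mbps.
Capacity: 1000 GB = 8,000,000 Mb.
Recording time: 8,000,000 / 9.770 = 818,833 s ≈ 227 hours.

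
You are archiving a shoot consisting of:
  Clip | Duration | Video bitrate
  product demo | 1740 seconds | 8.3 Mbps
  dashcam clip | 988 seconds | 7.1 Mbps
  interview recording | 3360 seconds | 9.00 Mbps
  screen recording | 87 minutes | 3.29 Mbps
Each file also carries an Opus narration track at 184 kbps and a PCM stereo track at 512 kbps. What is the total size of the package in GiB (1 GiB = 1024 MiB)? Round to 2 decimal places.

Audio total: 184 + 512 = 696 kbps = 0.696 Mbps.
product demo: 8.996 Mbps × 1740 s = 15653.0 Mb
dashcam clip: 7.796 Mbps × 988 s = 7702.4 Mb
interview recording: 9.696 Mbps × 3360 s = 32578.6 Mb
screen recording: 3.986 Mbps × 5220 s = 20806.9 Mb
Total: 76741.0 Mb = 9592.6 MB.
= 8.934 GiB.

8.93 GiB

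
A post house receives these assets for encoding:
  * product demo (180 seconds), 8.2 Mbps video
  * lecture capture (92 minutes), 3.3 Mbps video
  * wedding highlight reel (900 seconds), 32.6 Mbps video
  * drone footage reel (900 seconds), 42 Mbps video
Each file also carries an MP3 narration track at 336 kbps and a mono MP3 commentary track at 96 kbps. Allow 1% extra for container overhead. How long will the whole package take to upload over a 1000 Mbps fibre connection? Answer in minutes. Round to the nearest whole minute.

2 minutes

Audio total: 336 + 96 = 432 kbps = 0.432 Mbps.
product demo: 8.632 Mbps × 180 s × 1.01 = 1569.3 Mb
lecture capture: 3.732 Mbps × 5520 s × 1.01 = 20806.6 Mb
wedding highlight reel: 33.032 Mbps × 900 s × 1.01 = 30026.1 Mb
drone footage reel: 42.432 Mbps × 900 s × 1.01 = 38570.7 Mb
Total: 90972.7 Mb = 11371.6 MB.
At 1000 Mbps: 90972.7 / 1000 = 91 s ≈ 1.52 minutes.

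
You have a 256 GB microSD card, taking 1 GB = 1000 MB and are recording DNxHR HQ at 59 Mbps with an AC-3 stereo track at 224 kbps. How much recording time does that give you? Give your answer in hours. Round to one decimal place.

Audio: 224 kbps = 0.224 Mbps.
Total bitrate: 59 + 0.224 = 59.224 Mbps.
Capacity: 256 GB = 2,048,000 Mb.
Recording time: 2,048,000 / 59.224 = 34,581 s ≈ 9.61 hours.

9.6 hours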